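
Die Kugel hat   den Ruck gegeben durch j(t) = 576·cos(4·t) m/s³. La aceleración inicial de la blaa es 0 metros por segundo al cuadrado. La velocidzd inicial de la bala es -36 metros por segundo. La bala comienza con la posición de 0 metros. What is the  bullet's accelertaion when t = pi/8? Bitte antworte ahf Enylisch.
Starting from jerk j(t) = 576·cos(4·t), we take 1 antiderivative. Taking ∫j(t)dt and applying a(0) = 0, we find a(t) = 144·sin(4·t). We have acceleration a(t) = 144·sin(4·t). Substituting t = pi/8: a(pi/8) = 144.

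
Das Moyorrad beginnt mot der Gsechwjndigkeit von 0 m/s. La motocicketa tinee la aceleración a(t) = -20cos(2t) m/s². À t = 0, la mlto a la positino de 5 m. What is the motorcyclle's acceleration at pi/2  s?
We have acceleration a(t) = -20·cos(2·t). Substituting t = pi/2: a(pi/2) = 20.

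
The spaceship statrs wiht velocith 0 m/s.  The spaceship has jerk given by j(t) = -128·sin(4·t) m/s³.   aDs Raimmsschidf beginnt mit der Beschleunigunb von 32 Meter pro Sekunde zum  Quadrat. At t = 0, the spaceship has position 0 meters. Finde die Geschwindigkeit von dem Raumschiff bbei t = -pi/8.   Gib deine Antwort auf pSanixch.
Debemos encontrar la antiderivada de nuestra ecuación de la sacudida j(t) = -128·sin(4·t) 2 veces. La antiderivada de la sacudida, con a(0) = 32, da la aceleración: a(t) = 32·cos(4·t). La antiderivada de la aceleración, con v(0) = 0, da la velocidad: v(t) = 8·sin(4·t). Usando v(t) = 8·sin(4·t) y sustituyendo t = -pi/8, encontramos v = -8.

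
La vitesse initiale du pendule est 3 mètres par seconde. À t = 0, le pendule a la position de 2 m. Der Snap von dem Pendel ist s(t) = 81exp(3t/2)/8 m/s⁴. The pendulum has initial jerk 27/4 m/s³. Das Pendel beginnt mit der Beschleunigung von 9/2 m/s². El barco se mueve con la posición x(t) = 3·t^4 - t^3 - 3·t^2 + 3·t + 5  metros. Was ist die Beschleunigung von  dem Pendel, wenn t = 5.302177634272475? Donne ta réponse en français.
Nous devons trouver l'intégrale de notre équation du snap s(t) = 81·exp(3·t/2)/8 2 fois. En prenant ∫s(t)dt et en appliquant j(0) = 27/4, nous trouvons j(t) = 27·exp(3·t/2)/4. L'intégrale du jerk, avec a(0) = 9/2, donne l'accélération: a(t) = 9·exp(3·t/2)/2. Nous avons l'accélération a(t) = 9·exp(3·t/2)/2. En substituant t = 5.302177634272475: a(5.302177634272475) = 12801.8356295591.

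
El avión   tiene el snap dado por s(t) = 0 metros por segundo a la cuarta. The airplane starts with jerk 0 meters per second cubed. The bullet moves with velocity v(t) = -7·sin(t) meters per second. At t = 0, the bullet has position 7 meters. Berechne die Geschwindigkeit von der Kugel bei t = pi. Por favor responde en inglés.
We have velocity v(t) = -7·sin(t). Substituting t = pi: v(pi) = 0.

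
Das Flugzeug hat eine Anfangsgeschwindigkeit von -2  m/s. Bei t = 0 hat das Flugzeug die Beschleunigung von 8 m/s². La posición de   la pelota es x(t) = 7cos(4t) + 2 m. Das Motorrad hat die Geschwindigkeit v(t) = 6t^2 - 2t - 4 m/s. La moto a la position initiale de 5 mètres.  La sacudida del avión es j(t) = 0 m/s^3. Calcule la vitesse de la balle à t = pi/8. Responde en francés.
En partant de la position x(t) = 7·cos(4·t) + 2, nous prenons 1 dérivée. En prenant d/dt de x(t), nous trouvons v(t) = -28·sin(4·t). De l'équation de la vitesse v(t) = -28·sin(4·t), nous substituons t = pi/8 pour obtenir v = -28.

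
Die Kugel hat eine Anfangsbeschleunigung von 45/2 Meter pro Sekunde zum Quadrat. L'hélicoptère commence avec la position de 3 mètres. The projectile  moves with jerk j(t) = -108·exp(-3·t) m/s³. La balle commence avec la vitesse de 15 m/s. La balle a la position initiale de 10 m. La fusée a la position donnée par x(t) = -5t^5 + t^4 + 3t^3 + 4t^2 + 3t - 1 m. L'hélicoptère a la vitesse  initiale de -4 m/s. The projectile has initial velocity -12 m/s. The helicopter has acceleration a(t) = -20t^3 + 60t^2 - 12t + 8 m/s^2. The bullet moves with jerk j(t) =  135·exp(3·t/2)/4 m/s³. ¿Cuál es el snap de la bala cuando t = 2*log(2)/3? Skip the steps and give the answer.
La respuesta es 405/4.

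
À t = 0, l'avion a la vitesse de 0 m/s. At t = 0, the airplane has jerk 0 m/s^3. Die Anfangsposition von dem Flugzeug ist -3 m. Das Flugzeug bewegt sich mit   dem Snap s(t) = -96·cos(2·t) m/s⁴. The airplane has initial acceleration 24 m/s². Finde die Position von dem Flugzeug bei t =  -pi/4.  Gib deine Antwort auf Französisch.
Nous devons intégrer notre équation du snap s(t) = -96·cos(2·t) 4 fois. L'intégrale du snap, avec j(0) = 0, donne le jerk: j(t) = -48·sin(2·t). La primitive du jerk, avec a(0) = 24, donne l'accélération: a(t) = 24·cos(2·t). La primitive de l'accélération est la vitesse. En utilisant v(0) = 0, nous obtenons v(t) = 12·sin(2·t). La primitive de la vitesse est la position. En utilisant x(0) = -3, nous obtenons x(t) = 3 - 6·cos(2·t). Nous avons la position x(t) = 3 - 6·cos(2·t). En substituant t = -pi/4: x(-pi/4) = 3.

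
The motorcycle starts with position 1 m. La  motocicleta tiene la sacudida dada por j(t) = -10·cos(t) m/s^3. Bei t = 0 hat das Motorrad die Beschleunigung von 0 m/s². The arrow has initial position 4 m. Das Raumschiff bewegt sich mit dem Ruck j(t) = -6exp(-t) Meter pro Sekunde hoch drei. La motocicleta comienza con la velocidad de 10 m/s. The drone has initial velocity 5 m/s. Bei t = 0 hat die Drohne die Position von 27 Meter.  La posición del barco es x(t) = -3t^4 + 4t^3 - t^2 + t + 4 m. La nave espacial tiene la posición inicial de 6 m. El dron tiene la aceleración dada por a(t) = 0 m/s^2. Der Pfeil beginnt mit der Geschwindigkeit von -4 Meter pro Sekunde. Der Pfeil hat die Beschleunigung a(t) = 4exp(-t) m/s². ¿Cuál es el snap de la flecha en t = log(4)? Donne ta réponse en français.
Nous devons dériver notre équation de l'accélération a(t) = 4·exp(-t) 2 fois. En prenant d/dt de a(t), nous trouvons j(t) = -4·exp(-t). En prenant d/dt de j(t), nous trouvons s(t) = 4·exp(-t). Nous avons le snap s(t) = 4·exp(-t). En substituant t = log(4): s(log(4)) = 1.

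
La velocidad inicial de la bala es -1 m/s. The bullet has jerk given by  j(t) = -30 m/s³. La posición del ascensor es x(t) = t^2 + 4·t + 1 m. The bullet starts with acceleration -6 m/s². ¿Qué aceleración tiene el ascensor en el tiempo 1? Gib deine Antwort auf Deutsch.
Ausgehend von der Position x(t) = t^2 + 4·t + 1, nehmen wir 2 Ableitungen. Die Ableitung von der Position ergibt die Geschwindigkeit: v(t) = 2·t + 4. Durch Ableiten von der Geschwindigkeit erhalten wir die Beschleunigung: a(t) = 2. Aus der Gleichung für die Beschleunigung a(t) = 2, setzen wir t = 1 ein und erhalten a = 2.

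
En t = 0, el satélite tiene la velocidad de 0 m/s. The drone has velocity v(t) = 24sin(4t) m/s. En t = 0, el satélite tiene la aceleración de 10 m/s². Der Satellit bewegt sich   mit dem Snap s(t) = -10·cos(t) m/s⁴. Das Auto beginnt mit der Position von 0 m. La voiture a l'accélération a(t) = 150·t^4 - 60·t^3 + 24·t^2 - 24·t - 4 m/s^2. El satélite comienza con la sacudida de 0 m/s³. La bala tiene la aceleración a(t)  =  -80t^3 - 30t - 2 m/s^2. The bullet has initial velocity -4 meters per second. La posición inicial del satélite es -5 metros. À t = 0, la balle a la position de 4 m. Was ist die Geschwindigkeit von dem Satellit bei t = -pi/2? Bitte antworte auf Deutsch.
Um dies zu lösen, müssen wir 3 Integrale unserer Gleichung für den Snap s(t) = -10·cos(t) finden. Die Stammfunktion von dem Snap ist der Ruck. Mit j(0) = 0 erhalten wir j(t) = -10·sin(t). Mit ∫j(t)dt und Anwendung von a(0) = 10, finden wir a(t) = 10·cos(t). Durch Integration von der Beschleunigung und Verwendung der Anfangsbedingung v(0) = 0, erhalten wir v(t) = 10·sin(t). Mit v(t) = 10·sin(t) und Einsetzen von t = -pi/2, finden wir v = -10.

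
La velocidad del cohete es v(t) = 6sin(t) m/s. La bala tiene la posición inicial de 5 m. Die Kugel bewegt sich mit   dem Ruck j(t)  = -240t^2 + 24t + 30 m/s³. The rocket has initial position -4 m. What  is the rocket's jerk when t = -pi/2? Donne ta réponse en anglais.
Starting from velocity v(t) = 6·sin(t), we take 2 derivatives. The derivative of velocity gives acceleration: a(t) = 6·cos(t). The derivative of acceleration gives jerk: j(t) = -6·sin(t). From the given jerk equation j(t) = -6·sin(t), we substitute t = -pi/2 to get j = 6.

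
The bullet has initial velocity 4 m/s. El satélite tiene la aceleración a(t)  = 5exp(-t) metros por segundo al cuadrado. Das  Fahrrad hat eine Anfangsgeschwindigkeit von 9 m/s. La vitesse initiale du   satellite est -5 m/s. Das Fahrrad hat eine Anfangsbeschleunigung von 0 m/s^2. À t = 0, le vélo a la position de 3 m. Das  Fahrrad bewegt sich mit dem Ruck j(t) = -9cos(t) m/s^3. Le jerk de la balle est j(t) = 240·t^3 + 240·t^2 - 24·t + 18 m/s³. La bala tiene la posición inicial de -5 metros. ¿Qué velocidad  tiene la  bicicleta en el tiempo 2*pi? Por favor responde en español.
Debemos encontrar la antiderivada de nuestra ecuación de la sacudida j(t) = -9·cos(t) 2 veces. La integral de la sacudida, con a(0) = 0, da la aceleración: a(t) = -9·sin(t). La integral de la aceleración, con v(0) = 9, da la velocidad: v(t) = 9·cos(t). De la ecuación de la velocidad v(t) = 9·cos(t), sustituimos t = 2*pi para obtener v = 9.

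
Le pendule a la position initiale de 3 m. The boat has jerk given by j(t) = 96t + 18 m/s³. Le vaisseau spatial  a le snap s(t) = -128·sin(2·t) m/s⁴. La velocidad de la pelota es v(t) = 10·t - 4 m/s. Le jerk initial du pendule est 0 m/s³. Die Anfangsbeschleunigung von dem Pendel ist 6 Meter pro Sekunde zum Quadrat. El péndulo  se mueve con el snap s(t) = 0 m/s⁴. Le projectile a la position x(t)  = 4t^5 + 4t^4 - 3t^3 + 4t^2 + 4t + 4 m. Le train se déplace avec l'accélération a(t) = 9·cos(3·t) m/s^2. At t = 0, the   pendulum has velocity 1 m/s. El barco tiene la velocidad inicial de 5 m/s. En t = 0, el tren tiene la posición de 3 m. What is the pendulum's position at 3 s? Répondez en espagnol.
Debemos encontrar la integral de nuestra ecuación del snap s(t) = 0 4 veces. La antiderivada del snap, con j(0) = 0, da la sacudida: j(t) = 0. Integrando la sacudida y usando la condición inicial a(0) = 6, obtenemos a(t) = 6. Integrando la aceleración y usando la condición inicial v(0) = 1, obtenemos v(t) = 6·t + 1. La antiderivada de la velocidad, con x(0) = 3, da la posición: x(t) = 3·t^2 + t + 3. Usando x(t) = 3·t^2 + t + 3 y sustituyendo t = 3, encontramos x = 33.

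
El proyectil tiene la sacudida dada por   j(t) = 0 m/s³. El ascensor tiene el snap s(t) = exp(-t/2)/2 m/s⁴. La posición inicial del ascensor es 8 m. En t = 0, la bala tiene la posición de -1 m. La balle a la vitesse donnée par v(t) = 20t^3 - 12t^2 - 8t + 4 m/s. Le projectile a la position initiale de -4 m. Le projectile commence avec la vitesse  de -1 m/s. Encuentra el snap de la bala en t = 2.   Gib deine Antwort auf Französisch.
Nous devons dériver notre équation de la vitesse v(t) = 20·t^3 - 12·t^2 - 8·t + 4 3 fois. En dérivant la vitesse, nous obtenons l'accélération: a(t) = 60·t^2 - 24·t - 8. En dérivant l'accélération, nous obtenons le jerk: j(t) = 120·t - 24. En dérivant le jerk, nous obtenons le snap: s(t) = 120. Nous avons le snap s(t) = 120. En substituant t = 2: s(2) = 120.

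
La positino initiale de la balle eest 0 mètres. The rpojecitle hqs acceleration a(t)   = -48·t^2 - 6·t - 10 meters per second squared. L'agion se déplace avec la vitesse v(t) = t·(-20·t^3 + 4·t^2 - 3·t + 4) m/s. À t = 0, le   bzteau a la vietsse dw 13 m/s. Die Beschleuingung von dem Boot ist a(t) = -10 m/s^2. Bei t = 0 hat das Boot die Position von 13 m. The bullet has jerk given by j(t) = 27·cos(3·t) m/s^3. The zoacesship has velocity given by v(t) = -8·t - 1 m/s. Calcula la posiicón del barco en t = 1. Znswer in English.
Starting from acceleration a(t) = -10, we take 2 antiderivatives. Integrating acceleration and using the initial condition v(0) = 13, we get v(t) = 13 - 10·t. The antiderivative of velocity is position. Using x(0) = 13, we get x(t) = -5·t^2 + 13·t + 13. From the given position equation x(t) = -5·t^2 + 13·t + 13, we substitute t = 1 to get x = 21.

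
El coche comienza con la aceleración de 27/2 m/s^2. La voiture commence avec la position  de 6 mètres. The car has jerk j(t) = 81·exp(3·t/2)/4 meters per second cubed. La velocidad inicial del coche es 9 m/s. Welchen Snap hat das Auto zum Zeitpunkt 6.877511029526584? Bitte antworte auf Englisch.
Starting from jerk j(t) = 81·exp(3·t/2)/4, we take 1 derivative. The derivative of jerk gives snap: s(t) = 243·exp(3·t/2)/8. Using s(t) = 243·exp(3·t/2)/8 and substituting t = 6.877511029526584, we find s = 917939.208700361.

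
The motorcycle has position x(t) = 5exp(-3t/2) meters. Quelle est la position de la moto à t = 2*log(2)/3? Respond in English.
From the given position equation x(t) = 5·exp(-3·t/2), we substitute t = 2*log(2)/3 to get x = 5/2.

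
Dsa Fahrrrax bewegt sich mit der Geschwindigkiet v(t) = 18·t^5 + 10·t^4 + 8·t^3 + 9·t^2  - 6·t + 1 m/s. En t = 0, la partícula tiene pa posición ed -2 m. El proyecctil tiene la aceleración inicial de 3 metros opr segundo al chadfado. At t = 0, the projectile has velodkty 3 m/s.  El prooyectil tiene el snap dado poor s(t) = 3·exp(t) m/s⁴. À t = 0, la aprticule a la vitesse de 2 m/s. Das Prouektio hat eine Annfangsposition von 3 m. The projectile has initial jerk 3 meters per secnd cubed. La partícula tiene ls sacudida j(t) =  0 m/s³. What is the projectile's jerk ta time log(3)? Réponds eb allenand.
Wir müssen unsere Gleichung für den Snap s(t) = 3·exp(t) 1-mal integrieren. Die Stammfunktion von dem Snap, mit j(0) = 3, ergibt den Ruck: j(t) = 3·exp(t). Mit j(t) = 3·exp(t) und Einsetzen von t = log(3), finden wir j = 9.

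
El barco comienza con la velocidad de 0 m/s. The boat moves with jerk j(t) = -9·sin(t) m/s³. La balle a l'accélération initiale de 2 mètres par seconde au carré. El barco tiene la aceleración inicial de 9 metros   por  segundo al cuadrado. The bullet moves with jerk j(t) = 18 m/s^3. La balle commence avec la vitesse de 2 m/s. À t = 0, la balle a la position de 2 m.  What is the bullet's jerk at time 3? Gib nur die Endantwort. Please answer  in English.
The answer is 18.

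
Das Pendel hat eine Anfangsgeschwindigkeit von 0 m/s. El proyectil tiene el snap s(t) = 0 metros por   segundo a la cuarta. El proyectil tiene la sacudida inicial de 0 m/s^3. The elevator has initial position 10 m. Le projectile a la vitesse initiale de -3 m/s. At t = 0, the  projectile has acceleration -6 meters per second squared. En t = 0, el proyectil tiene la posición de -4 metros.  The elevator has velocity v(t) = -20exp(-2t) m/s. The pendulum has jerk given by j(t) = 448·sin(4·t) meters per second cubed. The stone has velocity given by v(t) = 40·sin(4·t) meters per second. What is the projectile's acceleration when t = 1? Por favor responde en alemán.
Ausgehend von dem Snap s(t) = 0, nehmen wir 2 Stammfunktionen. Mit ∫s(t)dt und Anwendung von j(0) = 0, finden wir j(t) = 0. Die Stammfunktion von dem Ruck, mit a(0) = -6, ergibt die Beschleunigung: a(t) = -6. Mit a(t) = -6 und Einsetzen von t = 1, finden wir a = -6.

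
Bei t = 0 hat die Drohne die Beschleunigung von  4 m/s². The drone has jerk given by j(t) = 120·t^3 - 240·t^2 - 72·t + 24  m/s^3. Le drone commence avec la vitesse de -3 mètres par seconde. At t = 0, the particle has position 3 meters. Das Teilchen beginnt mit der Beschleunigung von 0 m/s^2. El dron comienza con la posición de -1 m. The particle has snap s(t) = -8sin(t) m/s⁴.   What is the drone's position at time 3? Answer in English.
We need to integrate our jerk equation j(t) = 120·t^3 - 240·t^2 - 72·t + 24 3 times. The antiderivative of jerk is acceleration. Using a(0) = 4, we get a(t) = 30·t^4 - 80·t^3 - 36·t^2 + 24·t + 4. Integrating acceleration and using the initial condition v(0) = -3, we get v(t) = 6·t^5 - 20·t^4 - 12·t^3 + 12·t^2 + 4·t - 3. The integral of velocity is position. Using x(0) = -1, we get x(t) = t^6 - 4·t^5 - 3·t^4 + 4·t^3 + 2·t^2 - 3·t - 1. From the given position equation x(t) = t^6 - 4·t^5 - 3·t^4 + 4·t^3 + 2·t^2 - 3·t - 1, we substitute t = 3 to get x = -370.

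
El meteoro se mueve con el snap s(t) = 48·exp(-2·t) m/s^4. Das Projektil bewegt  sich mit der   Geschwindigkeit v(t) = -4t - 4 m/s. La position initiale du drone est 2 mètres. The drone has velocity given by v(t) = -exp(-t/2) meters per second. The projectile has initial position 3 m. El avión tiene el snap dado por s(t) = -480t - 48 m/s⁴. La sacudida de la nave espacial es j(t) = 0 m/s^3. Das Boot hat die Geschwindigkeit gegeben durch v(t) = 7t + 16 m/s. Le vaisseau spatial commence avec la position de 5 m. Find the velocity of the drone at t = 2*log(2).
Using v(t) = -exp(-t/2) and substituting t = 2*log(2), we find v = -1/2.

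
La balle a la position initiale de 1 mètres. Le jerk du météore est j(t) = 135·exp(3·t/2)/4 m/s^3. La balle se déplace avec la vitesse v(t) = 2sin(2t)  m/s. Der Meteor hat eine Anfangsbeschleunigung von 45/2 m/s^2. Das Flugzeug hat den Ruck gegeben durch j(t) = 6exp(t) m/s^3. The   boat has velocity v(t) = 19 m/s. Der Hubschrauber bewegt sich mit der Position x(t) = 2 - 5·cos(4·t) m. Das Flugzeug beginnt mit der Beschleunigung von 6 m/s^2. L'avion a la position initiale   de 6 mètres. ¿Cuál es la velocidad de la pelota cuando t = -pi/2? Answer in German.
Aus der Gleichung für die Geschwindigkeit v(t) = 2·sin(2·t), setzen wir t = -pi/2 ein und erhalten v = 0.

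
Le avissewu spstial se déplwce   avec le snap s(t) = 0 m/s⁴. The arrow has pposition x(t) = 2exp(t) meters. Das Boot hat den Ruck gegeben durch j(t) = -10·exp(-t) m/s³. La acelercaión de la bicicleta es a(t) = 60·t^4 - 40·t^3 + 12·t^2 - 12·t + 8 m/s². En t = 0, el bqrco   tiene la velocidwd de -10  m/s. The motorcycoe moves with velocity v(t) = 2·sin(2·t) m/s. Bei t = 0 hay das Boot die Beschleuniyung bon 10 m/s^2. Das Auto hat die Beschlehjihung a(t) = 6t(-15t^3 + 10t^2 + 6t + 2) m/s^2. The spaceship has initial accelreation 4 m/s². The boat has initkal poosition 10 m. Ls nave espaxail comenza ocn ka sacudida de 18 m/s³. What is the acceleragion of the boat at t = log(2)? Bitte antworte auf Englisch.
To find the answer, we compute 1 antiderivative of j(t) = -10·exp(-t). The integral of jerk, with a(0) = 10, gives acceleration: a(t) = 10·exp(-t). From the given acceleration equation a(t) = 10·exp(-t), we substitute t = log(2) to get a = 5.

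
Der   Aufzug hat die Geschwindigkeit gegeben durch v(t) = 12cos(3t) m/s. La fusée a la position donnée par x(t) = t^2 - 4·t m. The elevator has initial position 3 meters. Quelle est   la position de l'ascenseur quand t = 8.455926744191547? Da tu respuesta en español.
Debemos encontrar la antiderivada de nuestra ecuación de la velocidad v(t) = 12·cos(3·t) 1 vez. La antiderivada de la velocidad, con x(0) = 3, da la posición: x(t) = 4·sin(3·t) + 3. De la ecuación de la posición x(t) = 4·sin(3·t) + 3, sustituimos t = 8.455926744191547 para obtener x = 3.93152366857964.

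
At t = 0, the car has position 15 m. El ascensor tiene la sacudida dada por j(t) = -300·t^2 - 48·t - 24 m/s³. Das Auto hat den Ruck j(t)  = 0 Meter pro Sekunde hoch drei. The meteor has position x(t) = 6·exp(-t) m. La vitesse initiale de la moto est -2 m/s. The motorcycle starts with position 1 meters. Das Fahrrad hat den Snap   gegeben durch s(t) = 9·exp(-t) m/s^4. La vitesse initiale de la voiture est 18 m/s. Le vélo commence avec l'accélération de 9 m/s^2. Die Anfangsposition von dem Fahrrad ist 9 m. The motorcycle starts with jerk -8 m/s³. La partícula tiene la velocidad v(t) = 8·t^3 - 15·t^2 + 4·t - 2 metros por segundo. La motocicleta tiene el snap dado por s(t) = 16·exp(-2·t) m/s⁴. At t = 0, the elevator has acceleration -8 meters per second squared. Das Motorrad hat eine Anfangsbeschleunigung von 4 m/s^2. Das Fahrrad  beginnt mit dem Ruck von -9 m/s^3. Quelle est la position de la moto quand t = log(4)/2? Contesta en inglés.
We must find the integral of our snap equation s(t) = 16·exp(-2·t) 4 times. Integrating snap and using the initial condition j(0) = -8, we get j(t) = -8·exp(-2·t). The integral of jerk is acceleration. Using a(0) = 4, we get a(t) = 4·exp(-2·t). Finding the integral of a(t) and using v(0) = -2: v(t) = -2·exp(-2·t). Finding the integral of v(t) and using x(0) = 1: x(t) = exp(-2·t). From the given position equation x(t) = exp(-2·t), we substitute t = log(4)/2 to get x = 1/4.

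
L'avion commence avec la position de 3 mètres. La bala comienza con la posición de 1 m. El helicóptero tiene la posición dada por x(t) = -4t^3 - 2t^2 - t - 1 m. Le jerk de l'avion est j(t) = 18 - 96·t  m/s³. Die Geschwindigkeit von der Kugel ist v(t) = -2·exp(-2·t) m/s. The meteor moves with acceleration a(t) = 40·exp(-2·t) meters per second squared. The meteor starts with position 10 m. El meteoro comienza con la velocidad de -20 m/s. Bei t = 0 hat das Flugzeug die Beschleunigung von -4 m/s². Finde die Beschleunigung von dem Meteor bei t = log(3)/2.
Mit a(t) = 40·exp(-2·t) und Einsetzen von t = log(3)/2, finden wir a = 40/3.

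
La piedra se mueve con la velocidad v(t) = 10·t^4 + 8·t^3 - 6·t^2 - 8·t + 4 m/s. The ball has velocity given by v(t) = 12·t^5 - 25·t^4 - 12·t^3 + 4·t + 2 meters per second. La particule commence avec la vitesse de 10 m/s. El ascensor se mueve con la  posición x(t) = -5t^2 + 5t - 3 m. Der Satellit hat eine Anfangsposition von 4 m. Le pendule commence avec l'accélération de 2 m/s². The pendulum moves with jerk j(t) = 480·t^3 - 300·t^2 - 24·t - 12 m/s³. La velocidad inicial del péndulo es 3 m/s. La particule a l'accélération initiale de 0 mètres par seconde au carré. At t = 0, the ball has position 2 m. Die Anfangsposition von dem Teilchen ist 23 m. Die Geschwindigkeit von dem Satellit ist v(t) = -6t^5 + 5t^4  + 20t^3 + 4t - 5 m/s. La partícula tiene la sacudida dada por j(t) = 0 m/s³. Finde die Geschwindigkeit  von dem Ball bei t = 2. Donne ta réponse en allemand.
Aus der Gleichung für die Geschwindigkeit v(t) = 12·t^5 - 25·t^4 - 12·t^3 + 4·t + 2, setzen wir t = 2 ein und erhalten v = -102.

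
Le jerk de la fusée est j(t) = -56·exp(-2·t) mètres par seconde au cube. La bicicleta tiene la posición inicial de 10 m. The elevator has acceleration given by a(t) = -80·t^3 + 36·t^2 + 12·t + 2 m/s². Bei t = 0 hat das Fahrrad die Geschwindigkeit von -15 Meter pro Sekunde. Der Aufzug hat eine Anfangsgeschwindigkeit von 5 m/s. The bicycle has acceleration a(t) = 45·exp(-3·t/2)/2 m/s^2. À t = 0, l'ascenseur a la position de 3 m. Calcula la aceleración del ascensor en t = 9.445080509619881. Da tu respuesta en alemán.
Mit a(t) = -80·t^3 + 36·t^2 + 12·t + 2 und Einsetzen von t = 9.445080509619881, finden wir a = -64080.4227935862.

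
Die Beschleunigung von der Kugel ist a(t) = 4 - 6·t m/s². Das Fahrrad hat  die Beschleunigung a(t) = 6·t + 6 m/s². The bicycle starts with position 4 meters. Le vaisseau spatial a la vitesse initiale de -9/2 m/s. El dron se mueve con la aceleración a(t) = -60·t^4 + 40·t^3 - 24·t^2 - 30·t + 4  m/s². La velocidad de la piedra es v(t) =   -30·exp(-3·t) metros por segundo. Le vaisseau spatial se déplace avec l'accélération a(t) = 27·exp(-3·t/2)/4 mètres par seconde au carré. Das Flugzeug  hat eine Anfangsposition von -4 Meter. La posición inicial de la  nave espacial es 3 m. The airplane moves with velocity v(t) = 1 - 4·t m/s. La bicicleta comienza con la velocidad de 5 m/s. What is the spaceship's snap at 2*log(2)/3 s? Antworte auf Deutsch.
Ausgehend von der Beschleunigung a(t) = 27·exp(-3·t/2)/4, nehmen wir 2 Ableitungen. Die Ableitung von der Beschleunigung ergibt den Ruck: j(t) = -81·exp(-3·t/2)/8. Durch Ableiten von dem Ruck erhalten wir den Snap: s(t) = 243·exp(-3·t/2)/16. Mit s(t) = 243·exp(-3·t/2)/16 und Einsetzen von t = 2*log(2)/3, finden wir s = 243/32.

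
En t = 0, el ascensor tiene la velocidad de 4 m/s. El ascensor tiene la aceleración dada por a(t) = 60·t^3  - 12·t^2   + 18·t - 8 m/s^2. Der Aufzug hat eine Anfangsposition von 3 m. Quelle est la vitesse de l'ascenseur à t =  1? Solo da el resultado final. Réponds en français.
La réponse est 16.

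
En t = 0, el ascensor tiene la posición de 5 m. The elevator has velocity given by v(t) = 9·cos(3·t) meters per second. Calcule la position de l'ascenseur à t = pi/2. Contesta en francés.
En partant de la vitesse v(t) = 9·cos(3·t), nous prenons 1 intégrale. En intégrant la vitesse et en utilisant la condition initiale x(0) = 5, nous obtenons x(t) = 3·sin(3·t) + 5. Nous avons la position x(t) = 3·sin(3·t) + 5. En substituant t = pi/2: x(pi/2) = 2.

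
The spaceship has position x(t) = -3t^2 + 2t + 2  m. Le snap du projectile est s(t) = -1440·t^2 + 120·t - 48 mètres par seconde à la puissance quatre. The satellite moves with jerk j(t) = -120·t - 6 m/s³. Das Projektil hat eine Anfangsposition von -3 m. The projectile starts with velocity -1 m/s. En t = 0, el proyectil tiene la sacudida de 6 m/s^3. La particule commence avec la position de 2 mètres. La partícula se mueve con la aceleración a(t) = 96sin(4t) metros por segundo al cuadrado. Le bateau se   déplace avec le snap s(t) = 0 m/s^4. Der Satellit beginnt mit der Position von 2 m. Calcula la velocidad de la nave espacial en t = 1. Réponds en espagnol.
Partiendo de la posición x(t) = -3·t^2 + 2·t + 2, tomamos 1 derivada. Derivando la posición, obtenemos la velocidad: v(t) = 2 - 6·t. De la ecuación de la velocidad v(t) = 2 - 6·t, sustituimos t = 1 para obtener v = -4.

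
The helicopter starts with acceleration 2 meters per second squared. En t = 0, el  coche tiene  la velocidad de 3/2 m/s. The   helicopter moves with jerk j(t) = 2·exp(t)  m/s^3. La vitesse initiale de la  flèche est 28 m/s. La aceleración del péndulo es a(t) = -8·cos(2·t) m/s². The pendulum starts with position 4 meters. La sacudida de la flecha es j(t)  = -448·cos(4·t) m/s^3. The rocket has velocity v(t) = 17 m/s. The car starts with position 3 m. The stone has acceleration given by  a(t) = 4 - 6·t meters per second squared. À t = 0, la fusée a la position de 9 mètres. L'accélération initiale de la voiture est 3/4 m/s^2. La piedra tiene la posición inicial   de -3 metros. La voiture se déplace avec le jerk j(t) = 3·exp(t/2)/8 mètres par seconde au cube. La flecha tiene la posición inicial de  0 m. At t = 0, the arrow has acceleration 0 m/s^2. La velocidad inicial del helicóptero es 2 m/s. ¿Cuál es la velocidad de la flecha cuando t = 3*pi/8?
Partiendo de la sacudida j(t) = -448·cos(4·t), tomamos 2 antiderivadas. La integral de la sacudida es la aceleración. Usando a(0) = 0, obtenemos a(t) = -112·sin(4·t). La antiderivada de la aceleración es la velocidad. Usando v(0) = 28, obtenemos v(t) = 28·cos(4·t). Usando v(t) = 28·cos(4·t) y sustituyendo t = 3*pi/8, encontramos v = 0.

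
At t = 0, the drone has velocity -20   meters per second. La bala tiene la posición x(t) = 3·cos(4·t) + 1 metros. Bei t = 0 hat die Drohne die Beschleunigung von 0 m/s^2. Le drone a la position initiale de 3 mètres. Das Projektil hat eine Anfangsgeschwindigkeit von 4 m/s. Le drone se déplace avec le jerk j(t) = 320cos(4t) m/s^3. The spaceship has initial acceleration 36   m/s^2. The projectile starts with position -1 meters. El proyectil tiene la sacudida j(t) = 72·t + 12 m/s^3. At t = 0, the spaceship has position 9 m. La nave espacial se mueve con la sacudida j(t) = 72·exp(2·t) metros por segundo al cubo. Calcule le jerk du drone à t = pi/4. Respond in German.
Mit j(t) = 320·cos(4·t) und Einsetzen von t = pi/4, finden wir j = -320.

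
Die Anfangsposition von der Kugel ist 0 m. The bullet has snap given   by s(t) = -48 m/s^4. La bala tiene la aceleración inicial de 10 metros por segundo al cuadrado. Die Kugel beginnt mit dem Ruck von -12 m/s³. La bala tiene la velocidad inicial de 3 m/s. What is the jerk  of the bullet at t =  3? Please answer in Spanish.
Necesitamos integrar nuestra ecuación del snap s(t) = -48 1 vez. Integrando el snap y usando la condición inicial j(0) = -12, obtenemos j(t) = -48·t - 12. Usando j(t) = -48·t - 12 y sustituyendo t = 3, encontramos j = -156.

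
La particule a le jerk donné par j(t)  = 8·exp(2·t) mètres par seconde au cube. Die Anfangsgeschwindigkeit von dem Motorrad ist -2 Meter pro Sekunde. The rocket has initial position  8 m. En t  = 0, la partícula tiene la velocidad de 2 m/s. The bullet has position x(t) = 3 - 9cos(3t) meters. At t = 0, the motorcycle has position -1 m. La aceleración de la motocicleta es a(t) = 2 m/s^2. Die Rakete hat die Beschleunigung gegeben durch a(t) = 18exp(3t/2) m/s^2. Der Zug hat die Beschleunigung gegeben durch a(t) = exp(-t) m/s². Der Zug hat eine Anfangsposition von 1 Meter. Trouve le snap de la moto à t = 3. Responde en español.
Partiendo de la aceleración a(t) = 2, tomamos 2 derivadas. La derivada de la aceleración da la sacudida: j(t) = 0. La derivada de la sacudida da el snap: s(t) = 0. De la ecuación del snap s(t) = 0, sustituimos t = 3 para obtener s = 0.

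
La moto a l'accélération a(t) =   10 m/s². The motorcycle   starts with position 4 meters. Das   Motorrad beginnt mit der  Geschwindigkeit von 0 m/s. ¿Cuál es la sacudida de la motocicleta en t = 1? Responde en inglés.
We must differentiate our acceleration equation a(t) = 10 1 time. Taking d/dt of a(t), we find j(t) = 0. From the given jerk equation j(t) = 0, we substitute t = 1 to get j = 0.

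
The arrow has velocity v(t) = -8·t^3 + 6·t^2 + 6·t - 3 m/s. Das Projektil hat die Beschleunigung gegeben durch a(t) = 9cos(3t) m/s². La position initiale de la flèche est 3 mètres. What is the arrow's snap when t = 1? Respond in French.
Pour résoudre ceci, nous devons prendre 3 dérivées de notre équation de la vitesse v(t) = -8·t^3 + 6·t^2 + 6·t - 3. La dérivée de la vitesse donne l'accélération: a(t) = -24·t^2 + 12·t + 6. La dérivée de l'accélération donne le jerk: j(t) = 12 - 48·t. La dérivée du jerk donne le snap: s(t) = -48. Nous avons le snap s(t) = -48. En substituant t = 1: s(1) = -48.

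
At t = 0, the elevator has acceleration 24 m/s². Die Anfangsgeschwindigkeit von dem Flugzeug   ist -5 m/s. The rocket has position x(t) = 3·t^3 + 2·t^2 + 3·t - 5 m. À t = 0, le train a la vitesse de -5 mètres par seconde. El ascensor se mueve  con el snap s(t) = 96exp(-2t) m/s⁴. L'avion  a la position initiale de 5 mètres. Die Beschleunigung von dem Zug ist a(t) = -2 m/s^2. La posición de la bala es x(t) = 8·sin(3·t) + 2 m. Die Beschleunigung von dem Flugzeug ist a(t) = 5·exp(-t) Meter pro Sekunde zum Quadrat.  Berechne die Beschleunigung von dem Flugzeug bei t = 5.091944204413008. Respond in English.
We have acceleration a(t) = 5·exp(-t). Substituting t = 5.091944204413008: a(5.091944204413008) = 0.0307302953431727.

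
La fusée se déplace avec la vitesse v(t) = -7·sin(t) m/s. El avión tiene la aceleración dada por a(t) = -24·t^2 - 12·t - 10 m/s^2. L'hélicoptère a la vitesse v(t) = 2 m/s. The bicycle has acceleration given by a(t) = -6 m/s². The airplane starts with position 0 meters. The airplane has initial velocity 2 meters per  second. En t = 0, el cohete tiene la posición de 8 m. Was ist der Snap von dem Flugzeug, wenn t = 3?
Wir müssen unsere Gleichung für die Beschleunigung a(t) = -24·t^2 - 12·t - 10 2-mal ableiten. Mit d/dt von a(t) finden wir j(t) = -48·t - 12. Durch Ableiten von dem Ruck erhalten wir den Snap: s(t) = -48. Aus der Gleichung für den Snap s(t) = -48, setzen wir t = 3 ein und erhalten s = -48.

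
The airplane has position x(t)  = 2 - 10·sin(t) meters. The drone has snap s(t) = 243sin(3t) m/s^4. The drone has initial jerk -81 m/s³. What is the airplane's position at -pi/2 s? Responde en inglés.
From the given position equation x(t) = 2 - 10·sin(t), we substitute t = -pi/2 to get x = 12.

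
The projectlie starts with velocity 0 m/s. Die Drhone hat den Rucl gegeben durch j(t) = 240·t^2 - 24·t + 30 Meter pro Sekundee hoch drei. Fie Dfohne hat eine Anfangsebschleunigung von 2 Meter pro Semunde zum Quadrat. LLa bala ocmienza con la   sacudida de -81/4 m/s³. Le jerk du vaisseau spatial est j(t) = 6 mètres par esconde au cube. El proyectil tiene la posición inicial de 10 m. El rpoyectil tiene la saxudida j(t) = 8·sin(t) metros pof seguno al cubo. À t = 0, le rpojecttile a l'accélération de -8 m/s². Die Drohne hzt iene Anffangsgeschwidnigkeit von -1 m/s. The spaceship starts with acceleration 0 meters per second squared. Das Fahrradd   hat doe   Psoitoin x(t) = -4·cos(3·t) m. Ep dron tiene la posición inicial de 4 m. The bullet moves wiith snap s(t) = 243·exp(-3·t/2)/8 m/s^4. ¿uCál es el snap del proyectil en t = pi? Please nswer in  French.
Pour résoudre ceci, nous devons prendre 1 dérivée de notre équation du jerk j(t) = 8·sin(t). En prenant d/dt de j(t), nous trouvons s(t) = 8·cos(t). En utilisant s(t) = 8·cos(t) et en substituant t = pi, nous trouvons s = -8.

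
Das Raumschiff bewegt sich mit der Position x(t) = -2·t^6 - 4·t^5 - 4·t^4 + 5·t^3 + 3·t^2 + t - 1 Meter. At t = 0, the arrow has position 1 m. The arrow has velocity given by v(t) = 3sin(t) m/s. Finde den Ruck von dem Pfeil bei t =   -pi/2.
Um dies zu lösen, müssen wir 2 Ableitungen unserer Gleichung für die Geschwindigkeit v(t) = 3·sin(t) nehmen. Durch Ableiten von der Geschwindigkeit erhalten wir die Beschleunigung: a(t) = 3·cos(t). Durch Ableiten von der Beschleunigung erhalten wir den Ruck: j(t) = -3·sin(t). Aus der Gleichung für den Ruck j(t) = -3·sin(t), setzen wir t = -pi/2 ein und erhalten j = 3.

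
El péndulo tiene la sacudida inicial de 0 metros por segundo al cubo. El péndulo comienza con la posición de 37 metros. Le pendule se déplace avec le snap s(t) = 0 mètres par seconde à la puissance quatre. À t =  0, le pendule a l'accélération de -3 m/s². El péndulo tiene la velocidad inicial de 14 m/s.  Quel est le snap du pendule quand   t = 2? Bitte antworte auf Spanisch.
Tenemos el snap s(t) = 0. Sustituyendo t = 2: s(2) = 0.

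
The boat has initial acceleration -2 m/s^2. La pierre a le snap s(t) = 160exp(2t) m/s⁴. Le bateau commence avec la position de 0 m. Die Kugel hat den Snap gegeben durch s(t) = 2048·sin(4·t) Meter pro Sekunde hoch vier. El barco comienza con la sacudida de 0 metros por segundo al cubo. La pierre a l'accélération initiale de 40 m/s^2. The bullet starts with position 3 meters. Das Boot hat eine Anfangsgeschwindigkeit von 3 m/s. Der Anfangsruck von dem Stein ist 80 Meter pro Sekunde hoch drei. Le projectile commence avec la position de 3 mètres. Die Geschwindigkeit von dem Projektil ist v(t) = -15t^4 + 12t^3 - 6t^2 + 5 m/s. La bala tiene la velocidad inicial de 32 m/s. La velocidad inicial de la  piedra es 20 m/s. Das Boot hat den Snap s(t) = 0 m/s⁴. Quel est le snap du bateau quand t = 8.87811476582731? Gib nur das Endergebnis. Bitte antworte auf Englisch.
At t = 8.87811476582731, s = 0.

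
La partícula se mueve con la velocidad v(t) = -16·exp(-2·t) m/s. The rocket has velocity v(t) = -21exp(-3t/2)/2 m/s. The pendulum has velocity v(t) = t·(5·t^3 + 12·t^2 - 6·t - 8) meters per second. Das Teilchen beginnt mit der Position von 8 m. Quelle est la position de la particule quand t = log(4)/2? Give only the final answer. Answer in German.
Die Position bei t = log(4)/2 ist x = 2.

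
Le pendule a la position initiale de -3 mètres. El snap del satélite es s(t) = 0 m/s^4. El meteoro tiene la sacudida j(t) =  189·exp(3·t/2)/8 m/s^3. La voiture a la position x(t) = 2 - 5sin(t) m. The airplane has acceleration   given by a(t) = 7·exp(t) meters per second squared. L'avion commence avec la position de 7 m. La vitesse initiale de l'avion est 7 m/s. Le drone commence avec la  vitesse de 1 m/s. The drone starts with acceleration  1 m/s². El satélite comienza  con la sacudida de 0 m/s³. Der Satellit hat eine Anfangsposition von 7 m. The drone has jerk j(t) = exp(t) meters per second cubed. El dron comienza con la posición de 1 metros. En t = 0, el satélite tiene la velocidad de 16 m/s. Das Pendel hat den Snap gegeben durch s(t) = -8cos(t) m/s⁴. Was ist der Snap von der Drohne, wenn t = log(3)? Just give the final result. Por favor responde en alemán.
Bei t = log(3), s = 3.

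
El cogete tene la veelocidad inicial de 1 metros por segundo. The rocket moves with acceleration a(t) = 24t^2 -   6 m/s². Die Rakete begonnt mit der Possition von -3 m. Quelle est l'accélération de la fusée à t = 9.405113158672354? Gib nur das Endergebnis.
La réponse est 2116.94768465836.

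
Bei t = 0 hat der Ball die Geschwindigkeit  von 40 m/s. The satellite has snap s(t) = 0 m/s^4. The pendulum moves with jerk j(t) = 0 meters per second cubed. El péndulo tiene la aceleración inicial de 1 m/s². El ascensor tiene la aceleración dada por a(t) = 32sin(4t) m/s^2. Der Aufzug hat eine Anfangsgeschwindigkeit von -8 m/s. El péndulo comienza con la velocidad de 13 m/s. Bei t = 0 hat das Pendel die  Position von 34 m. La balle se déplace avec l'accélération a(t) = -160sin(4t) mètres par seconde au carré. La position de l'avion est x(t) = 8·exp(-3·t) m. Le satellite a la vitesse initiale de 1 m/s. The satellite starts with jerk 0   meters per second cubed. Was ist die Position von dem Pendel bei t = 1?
Wir müssen unsere Gleichung für den Ruck j(t) = 0 3-mal integrieren. Durch Integration von dem Ruck und Verwendung der Anfangsbedingung a(0) = 1, erhalten wir a(t) = 1. Mit ∫a(t)dt und Anwendung von v(0) = 13, finden wir v(t) = t + 13. Durch Integration von der Geschwindigkeit und Verwendung der Anfangsbedingung x(0) = 34, erhalten wir x(t) = t^2/2 + 13·t + 34. Mit x(t) = t^2/2 + 13·t + 34 und Einsetzen von t = 1, finden wir x = 95/2.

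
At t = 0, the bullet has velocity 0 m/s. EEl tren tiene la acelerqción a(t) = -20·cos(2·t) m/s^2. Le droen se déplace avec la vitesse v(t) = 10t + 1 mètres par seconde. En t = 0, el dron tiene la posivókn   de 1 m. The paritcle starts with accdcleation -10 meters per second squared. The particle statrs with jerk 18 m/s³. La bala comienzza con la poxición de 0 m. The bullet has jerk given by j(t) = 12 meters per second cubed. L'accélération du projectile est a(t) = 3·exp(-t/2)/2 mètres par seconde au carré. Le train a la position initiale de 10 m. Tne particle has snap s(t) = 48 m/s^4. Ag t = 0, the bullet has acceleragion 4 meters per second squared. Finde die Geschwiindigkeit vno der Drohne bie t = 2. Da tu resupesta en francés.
Nous avons la vitesse v(t) = 10·t + 1. En substituant t = 2: v(2) = 21.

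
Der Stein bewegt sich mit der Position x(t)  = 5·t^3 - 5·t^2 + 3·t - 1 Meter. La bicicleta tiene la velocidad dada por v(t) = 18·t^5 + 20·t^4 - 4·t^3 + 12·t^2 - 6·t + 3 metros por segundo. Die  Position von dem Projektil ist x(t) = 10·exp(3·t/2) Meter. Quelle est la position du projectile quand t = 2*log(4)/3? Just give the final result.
La réponse est 40.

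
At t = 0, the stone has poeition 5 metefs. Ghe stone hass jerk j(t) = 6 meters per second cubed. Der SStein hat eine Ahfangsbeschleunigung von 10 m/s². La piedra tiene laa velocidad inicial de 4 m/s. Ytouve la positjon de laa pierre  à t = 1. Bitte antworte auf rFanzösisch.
Nous devons trouver la primitive de notre équation du jerk j(t) = 6 3 fois. En intégrant le jerk et en utilisant la condition initiale a(0) = 10, nous obtenons a(t) = 6·t + 10. En intégrant l'accélération et en utilisant la condition initiale v(0) = 4, nous obtenons v(t) = 3·t^2 + 10·t + 4. La primitive de la vitesse est la position. En utilisant x(0) = 5, nous obtenons x(t) = t^3 + 5·t^2 + 4·t + 5. De l'équation de la position x(t) = t^3 + 5·t^2 + 4·t + 5, nous substituons t = 1 pour obtenir x = 15.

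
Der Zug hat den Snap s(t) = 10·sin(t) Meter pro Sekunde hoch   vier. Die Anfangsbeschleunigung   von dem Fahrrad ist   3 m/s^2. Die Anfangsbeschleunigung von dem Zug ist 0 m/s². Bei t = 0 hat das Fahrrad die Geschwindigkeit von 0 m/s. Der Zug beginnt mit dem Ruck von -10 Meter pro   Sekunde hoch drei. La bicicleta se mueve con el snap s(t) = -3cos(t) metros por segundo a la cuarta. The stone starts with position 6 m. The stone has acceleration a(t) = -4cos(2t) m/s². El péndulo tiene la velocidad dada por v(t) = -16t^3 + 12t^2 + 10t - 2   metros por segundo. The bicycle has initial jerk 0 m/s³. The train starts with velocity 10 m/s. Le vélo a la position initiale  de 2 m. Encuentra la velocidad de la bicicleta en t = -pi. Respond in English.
To find the answer, we compute 3 integrals of s(t) = -3·cos(t). The integral of snap, with j(0) = 0, gives jerk: j(t) = -3·sin(t). Taking ∫j(t)dt and applying a(0) = 3, we find a(t) = 3·cos(t). The integral of acceleration, with v(0) = 0, gives velocity: v(t) = 3·sin(t). We have velocity v(t) = 3·sin(t). Substituting t = -pi: v(-pi) = 0.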